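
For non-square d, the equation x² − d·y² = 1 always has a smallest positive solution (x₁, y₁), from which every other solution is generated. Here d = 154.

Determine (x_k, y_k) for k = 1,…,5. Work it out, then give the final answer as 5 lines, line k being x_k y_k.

21295 1716
906954049 73084440
38627172925615 3112666297884
1645131293994988801 132568457553795120
70066141772619400108975 5646090604103467862916

d=154: √d = [12; 2,2,3,1,2,1,3,2,2,24] (ℓ=10, even), read p_9/q_9
a_0=12:  p_0=12·1+0=12,  q_0=12·0+1=1
…
a_5=2:  p_5=2·273+211=757,  q_5=2·22+17=61
…
a_8=2:  p_8=2·3847+1030=8724,  q_8=2·310+83=703
a_9=2:  p_9=2·8724+3847=21295,  q_9=2·703+310=1716
fundamental: x₁=21295, y₁=1716  (since 453477025 − 154·2944656 = 1)
(x_2, y_2) = (21295·21295 + 154·1716·1716, 21295·1716 + 1716·21295) = (906954049, 73084440)
(x_3, y_3) = (21295·906954049 + 154·1716·73084440, 21295·73084440 + 1716·906954049) = (38627172925615, 3112666297884)
(x_4, y_4) = (21295·38627172925615 + 154·1716·3112666297884, 21295·3112666297884 + 1716·38627172925615) = (1645131293994988801, 132568457553795120)
(x_5, y_5) = (21295·1645131293994988801 + 154·1716·132568457553795120, 21295·132568457553795120 + 1716·1645131293994988801) = (70066141772619400108975, 5646090604103467862916)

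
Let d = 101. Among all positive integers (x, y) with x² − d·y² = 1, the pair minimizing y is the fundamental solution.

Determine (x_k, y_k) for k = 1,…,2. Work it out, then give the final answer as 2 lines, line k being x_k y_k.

√101 → a₀=10, period (20); ℓ=1 odd so k=1
a_0=10:  p_0=10·1+0=10,  q_0=10·0+1=1
a_1=20:  p_1=20·10+1=201,  q_1=20·1+0=20
fundamental: x₁=201, y₁=20  (since 40401 − 101·400 = 1)
(201+20√101)^2 = 80801 + 8040√101

201 20
80801 8040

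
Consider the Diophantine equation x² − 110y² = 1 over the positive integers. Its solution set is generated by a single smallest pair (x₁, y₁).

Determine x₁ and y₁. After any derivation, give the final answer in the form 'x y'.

21 2

d=110: √d = [10; 2,20] (ℓ=2, even), read p_1/q_1
k=0  a_k=10  p_k/q_k = 10/1
k=1  a_k=2  p_k/q_k = 21/2
fundamental: x₁=21, y₁=2  (since 441 − 110·4 = 1)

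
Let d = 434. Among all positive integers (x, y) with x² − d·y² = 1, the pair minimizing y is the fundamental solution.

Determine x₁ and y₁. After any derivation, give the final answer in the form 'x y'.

125 6

√434 = [20; 1,4,1,40, …], period ℓ=4 (even) → k=3
k=0  a_k=20  p_k/q_k = 20/1
k=1  a_k=1  p_k/q_k = 21/1
k=2  a_k=4  p_k/q_k = 104/5
k=3  a_k=1  p_k/q_k = 125/6
fundamental: x₁=125, y₁=6  (since 15625 − 434·36 = 1)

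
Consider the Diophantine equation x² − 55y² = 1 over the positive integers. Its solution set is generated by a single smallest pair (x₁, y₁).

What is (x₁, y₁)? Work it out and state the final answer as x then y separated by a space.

89 12

[7; 2,2,2,14] for √55; ℓ=4 ⇒ convergent index 3
i=0: a=7 ⇒ p=7, q=1
i=1: a=2 ⇒ p=15, q=2
i=2: a=2 ⇒ p=37, q=5
i=3: a=2 ⇒ p=89, q=12
fundamental: x₁=89, y₁=12  (since 7921 − 55·144 = 1)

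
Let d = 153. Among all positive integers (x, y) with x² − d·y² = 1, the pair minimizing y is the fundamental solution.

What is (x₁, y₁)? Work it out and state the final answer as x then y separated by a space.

2177 176

√153 → a₀=12, period (2,1,2,2,2,1,2,24); ℓ=8 even so k=7
i=0: a=12 ⇒ p=12, q=1
…
i=5: a=2 ⇒ p=569, q=46
i=6: a=1 ⇒ p=804, q=65
i=7: a=2 ⇒ p=2177, q=176
fundamental: x₁=2177, y₁=176  (since 4739329 − 153·30976 = 1)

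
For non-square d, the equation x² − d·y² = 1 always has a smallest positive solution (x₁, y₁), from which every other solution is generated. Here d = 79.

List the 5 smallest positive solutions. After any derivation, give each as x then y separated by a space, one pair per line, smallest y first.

[8; 1,7,1,16] for √79; ℓ=4 ⇒ convergent index 3
i=0: a=8 ⇒ p=8, q=1
…
i=2: a=7 ⇒ p=71, q=8
i=3: a=1 ⇒ p=80, q=9
→ (80, 9).  Check: 80²=6400, 79·9²=6399, difference 1.
n=2: (80,9)∘(80,9) = (80·80+79·9·9, 80·9+9·80) = (12799,1440)
n=3: (12799,1440)∘(80,9) = (80·12799+79·9·1440, 80·1440+9·12799) = (2047760,230391)
n=4: (2047760,230391)∘(80,9) = (80·2047760+79·9·230391, 80·230391+9·2047760) = (327628801,36861120)
n=5: (327628801,36861120)∘(80,9) = (80·327628801+79·9·36861120, 80·36861120+9·327628801) = (52418560400,5897548809)

80 9
12799 1440
2047760 230391
327628801 36861120
52418560400 5897548809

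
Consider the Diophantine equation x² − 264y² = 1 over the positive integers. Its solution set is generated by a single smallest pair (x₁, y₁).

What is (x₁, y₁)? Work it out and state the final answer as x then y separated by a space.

[16; 4,32] for √264; ℓ=2 ⇒ convergent index 1
i=0: a=16 ⇒ p=16, q=1
i=1: a=4 ⇒ p=65, q=4
→ (65, 4).  Check: 65²=4225, 264·4²=4224, difference 1.

65 4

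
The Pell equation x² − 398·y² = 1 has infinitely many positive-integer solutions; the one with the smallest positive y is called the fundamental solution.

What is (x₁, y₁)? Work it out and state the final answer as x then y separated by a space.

d=398: √d = [19; 1,18,1,38] (ℓ=4, even), read p_3/q_3
step 0: (19, 1)  from 19·(1,0) + (0,1)
…
step 2: (379, 19)  from 18·(20,1) + (19,1)
step 3: (399, 20)  from 1·(379,19) + (20,1)
(x₁, y₁) = (399, 20);  399² − 398·20² = 1 ✓

399 20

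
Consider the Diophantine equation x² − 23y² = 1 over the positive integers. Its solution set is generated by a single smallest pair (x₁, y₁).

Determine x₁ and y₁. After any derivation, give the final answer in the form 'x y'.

24 5

[4; 1,3,1,8] for √23; ℓ=4 ⇒ convergent index 3
step 0: (4, 1)  from 4·(1,0) + (0,1)
…
step 2: (19, 4)  from 3·(5,1) + (4,1)
step 3: (24, 5)  from 1·(19,4) + (5,1)
→ (24, 5).  Check: 24²=576, 23·5²=575, difference 1.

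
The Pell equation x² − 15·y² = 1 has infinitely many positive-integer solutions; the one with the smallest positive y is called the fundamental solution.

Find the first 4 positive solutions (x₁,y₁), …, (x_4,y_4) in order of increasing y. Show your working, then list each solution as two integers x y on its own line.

4 1
31 8
244 63
1921 496

√15 = [3; 1,6, …], period ℓ=2 (even) → k=1
step 0: (3, 1)  from 3·(1,0) + (0,1)
step 1: (4, 1)  from 1·(3,1) + (1,0)
→ (4, 1).  Check: 4²=16, 15·1²=15, difference 1.
(x_2, y_2) = (4·4 + 15·1·1, 4·1 + 1·4) = (31, 8)
(x_3, y_3) = (4·31 + 15·1·8, 4·8 + 1·31) = (244, 63)
(x_4, y_4) = (4·244 + 15·1·63, 4·63 + 1·244) = (1921, 496)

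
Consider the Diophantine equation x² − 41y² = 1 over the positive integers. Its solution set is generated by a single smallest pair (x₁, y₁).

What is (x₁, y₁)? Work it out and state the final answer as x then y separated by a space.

√41 = [6; 2,2,12, …], period ℓ=3 (odd) → k=5
step 0: (6, 1)  from 6·(1,0) + (0,1)
step 1: (13, 2)  from 2·(6,1) + (1,0)
step 2: (32, 5)  from 2·(13,2) + (6,1)
step 3: (397, 62)  from 12·(32,5) + (13,2)
step 4: (826, 129)  from 2·(397,62) + (32,5)
step 5: (2049, 320)  from 2·(826,129) + (397,62)
(x₁, y₁) = (2049, 320);  2049² − 41·320² = 1 ✓

2049 320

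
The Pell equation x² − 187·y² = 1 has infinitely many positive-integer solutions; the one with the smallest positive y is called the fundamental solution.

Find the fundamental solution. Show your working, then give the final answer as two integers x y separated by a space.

d=187: √d = [13; 1,2,13,2,1,26] (ℓ=6, even), read p_5/q_5
k=0  a_k=13  p_k/q_k = 13/1
k=1  a_k=1  p_k/q_k = 14/1
…
k=4  a_k=2  p_k/q_k = 1135/83
k=5  a_k=1  p_k/q_k = 1682/123
→ (1682, 123).  Check: 1682²=2829124, 187·123²=2829123, difference 1.

1682 123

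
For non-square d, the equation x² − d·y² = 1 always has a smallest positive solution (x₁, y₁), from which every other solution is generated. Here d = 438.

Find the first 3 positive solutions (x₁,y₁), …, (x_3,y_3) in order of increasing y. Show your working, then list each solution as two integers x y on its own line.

d=438: √d = [20; 1,12,1,40] (ℓ=4, even), read p_3/q_3
step 0: (20, 1)  from 20·(1,0) + (0,1)
step 1: (21, 1)  from 1·(20,1) + (1,0)
step 2: (272, 13)  from 12·(21,1) + (20,1)
step 3: (293, 14)  from 1·(272,13) + (21,1)
(x₁, y₁) = (293, 14);  293² − 438·14² = 1 ✓
n=2: (293,14)∘(293,14) = (293·293+438·14·14, 293·14+14·293) = (171697,8204)
n=3: (171697,8204)∘(293,14) = (293·171697+438·14·8204, 293·8204+14·171697) = (100614149,4807530)

293 14
171697 8204
100614149 4807530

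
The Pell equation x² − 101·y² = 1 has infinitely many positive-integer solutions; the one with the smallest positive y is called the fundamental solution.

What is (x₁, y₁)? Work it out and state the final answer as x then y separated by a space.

201 20

d=101: √d = [10; 20] (ℓ=1, odd), read p_1/q_1
step 0: (10, 1)  from 10·(1,0) + (0,1)
step 1: (201, 20)  from 20·(10,1) + (1,0)
(x₁, y₁) = (201, 20);  201² − 101·20² = 1 ✓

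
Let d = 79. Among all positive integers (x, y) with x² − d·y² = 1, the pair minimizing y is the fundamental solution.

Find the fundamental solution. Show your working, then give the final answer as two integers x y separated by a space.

√79 = [8; 1,7,1,16, …], period ℓ=4 (even) → k=3
step 0: (8, 1)  from 8·(1,0) + (0,1)
step 1: (9, 1)  from 1·(8,1) + (1,0)
step 2: (71, 8)  from 7·(9,1) + (8,1)
step 3: (80, 9)  from 1·(71,8) + (9,1)
→ (80, 9).  Check: 80²=6400, 79·9²=6399, difference 1.

80 9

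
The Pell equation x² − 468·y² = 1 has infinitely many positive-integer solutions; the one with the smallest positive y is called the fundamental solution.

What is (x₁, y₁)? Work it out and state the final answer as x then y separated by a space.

√468 = [21; 1,1,1,2,1,1,1,42, …], period ℓ=8 (even) → k=7
step 0: (21, 1)  from 21·(1,0) + (0,1)
step 1: (22, 1)  from 1·(21,1) + (1,0)
step 2: (43, 2)  from 1·(22,1) + (21,1)
…
step 5: (238, 11)  from 1·(173,8) + (65,3)
step 6: (411, 19)  from 1·(238,11) + (173,8)
step 7: (649, 30)  from 1·(411,19) + (238,11)
(x₁, y₁) = (649, 30);  649² − 468·30² = 1 ✓

649 30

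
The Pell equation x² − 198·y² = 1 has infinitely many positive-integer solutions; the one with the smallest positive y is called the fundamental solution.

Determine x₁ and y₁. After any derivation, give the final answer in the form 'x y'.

d=198: √d = [14; 14,28] (ℓ=2, even), read p_1/q_1
a_0=14:  p_0=14·1+0=14,  q_0=14·0+1=1
a_1=14:  p_1=14·14+1=197,  q_1=14·1+0=14
(x₁, y₁) = (197, 14);  197² − 198·14² = 1 ✓

197 14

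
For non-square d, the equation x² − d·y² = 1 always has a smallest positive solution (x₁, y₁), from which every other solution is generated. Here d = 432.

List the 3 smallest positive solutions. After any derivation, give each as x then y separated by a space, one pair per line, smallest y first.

1351 65
3650401 175630
9863382151 474552195

√432 → a₀=20, period (1,3,1,1,1,3,1,40); ℓ=8 even so k=7
k=0  a_k=20  p_k/q_k = 20/1
…
k=2  a_k=3  p_k/q_k = 83/4
…
k=6  a_k=3  p_k/q_k = 1060/51
k=7  a_k=1  p_k/q_k = 1351/65
→ (1351, 65).  Check: 1351²=1825201, 432·65²=1825200, difference 1.
(x_2, y_2) = (1351·1351 + 432·65·65, 1351·65 + 65·1351) = (3650401, 175630)
(x_3, y_3) = (1351·3650401 + 432·65·175630, 1351·175630 + 65·3650401) = (9863382151, 474552195)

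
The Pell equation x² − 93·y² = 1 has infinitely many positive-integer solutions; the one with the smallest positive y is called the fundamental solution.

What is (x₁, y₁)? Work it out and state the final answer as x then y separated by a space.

12151 1260

√93 → a₀=9, period (1,1,1,4,6,4,1,1,1,18); ℓ=10 even so k=9
i=0: a=9 ⇒ p=9, q=1
i=1: a=1 ⇒ p=10, q=1
…
i=4: a=4 ⇒ p=135, q=14
…
i=6: a=4 ⇒ p=3491, q=362
i=7: a=1 ⇒ p=4330, q=449
i=8: a=1 ⇒ p=7821, q=811
i=9: a=1 ⇒ p=12151, q=1260
(x₁, y₁) = (12151, 1260);  12151² − 93·1260² = 1 ✓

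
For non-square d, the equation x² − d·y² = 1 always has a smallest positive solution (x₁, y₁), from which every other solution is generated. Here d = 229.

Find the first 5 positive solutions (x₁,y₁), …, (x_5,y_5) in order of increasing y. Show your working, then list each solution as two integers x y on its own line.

5848201 386460
68402909872801 4520191516920
800067931842043513801 52869977098885735380
9357916158133073035999171201 618388505879356792878585840
109453949267819191656474935990205001 7232920556944267680961578290412300

√229 → a₀=15, period (7,1,1,7,30); ℓ=5 odd so k=9
step 0: (15, 1)  from 15·(1,0) + (0,1)
step 1: (106, 7)  from 7·(15,1) + (1,0)
step 2: (121, 8)  from 1·(106,7) + (15,1)
…
step 5: (51527, 3405)  from 30·(1710,113) + (227,15)
…
step 8: (776325, 51301)  from 1·(413926,27353) + (362399,23948)
step 9: (5848201, 386460)  from 7·(776325,51301) + (413926,27353)
→ (5848201, 386460).  Check: 5848201²=34201454936401, 229·386460²=34201454936400, difference 1.
k=2:  x_2 = 5848201·5848201+229·386460·386460 = 68402909872801,  y_2 = 5848201·386460+386460·5848201 = 4520191516920
k=3:  x_3 = 5848201·68402909872801+229·386460·4520191516920 = 800067931842043513801,  y_3 = 5848201·4520191516920+386460·68402909872801 = 52869977098885735380
k=4:  x_4 = 5848201·800067931842043513801+229·386460·52869977098885735380 = 9357916158133073035999171201,  y_4 = 5848201·52869977098885735380+386460·800067931842043513801 = 618388505879356792878585840
k=5:  x_5 = 5848201·9357916158133073035999171201+229·386460·618388505879356792878585840 = 109453949267819191656474935990205001,  y_5 = 5848201·618388505879356792878585840+386460·9357916158133073035999171201 = 7232920556944267680961578290412300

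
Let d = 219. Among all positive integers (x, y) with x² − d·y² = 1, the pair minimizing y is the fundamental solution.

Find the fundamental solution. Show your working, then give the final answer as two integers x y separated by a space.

74 5

[14; 1,3,1,28] for √219; ℓ=4 ⇒ convergent index 3
k=0  a_k=14  p_k/q_k = 14/1
k=1  a_k=1  p_k/q_k = 15/1
k=2  a_k=3  p_k/q_k = 59/4
k=3  a_k=1  p_k/q_k = 74/5
→ (74, 5).  Check: 74²=5476, 219·5²=5475, difference 1.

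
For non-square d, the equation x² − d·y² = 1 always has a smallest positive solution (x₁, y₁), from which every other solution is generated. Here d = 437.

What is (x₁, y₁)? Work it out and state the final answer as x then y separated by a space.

4599 220

[20; 1,9,2,9,1,40] for √437; ℓ=6 ⇒ convergent index 5
step 0: (20, 1)  from 20·(1,0) + (0,1)
…
step 2: (209, 10)  from 9·(21,1) + (20,1)
…
step 4: (4160, 199)  from 9·(439,21) + (209,10)
step 5: (4599, 220)  from 1·(4160,199) + (439,21)
→ (4599, 220).  Check: 4599²=21150801, 437·220²=21150800, difference 1.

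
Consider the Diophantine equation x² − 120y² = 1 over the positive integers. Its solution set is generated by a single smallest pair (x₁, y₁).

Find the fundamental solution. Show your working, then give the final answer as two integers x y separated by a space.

√120 → a₀=10, period (1,20); ℓ=2 even so k=1
k=0  a_k=10  p_k/q_k = 10/1
k=1  a_k=1  p_k/q_k = 11/1
(x₁, y₁) = (11, 1);  11² − 120·1² = 1 ✓

11 1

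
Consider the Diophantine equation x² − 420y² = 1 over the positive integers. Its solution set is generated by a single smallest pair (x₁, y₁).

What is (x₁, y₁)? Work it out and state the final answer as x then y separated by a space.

41 2

[20; 2,40] for √420; ℓ=2 ⇒ convergent index 1
step 0: (20, 1)  from 20·(1,0) + (0,1)
step 1: (41, 2)  from 2·(20,1) + (1,0)
fundamental: x₁=41, y₁=2  (since 1681 − 420·4 = 1)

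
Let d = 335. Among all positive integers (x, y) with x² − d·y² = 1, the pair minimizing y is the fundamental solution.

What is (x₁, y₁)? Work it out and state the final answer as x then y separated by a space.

√335 → a₀=18, period (3,3,3,36); ℓ=4 even so k=3
i=0: a=18 ⇒ p=18, q=1
i=1: a=3 ⇒ p=55, q=3
i=2: a=3 ⇒ p=183, q=10
i=3: a=3 ⇒ p=604, q=33
fundamental: x₁=604, y₁=33  (since 364816 − 335·1089 = 1)

604 33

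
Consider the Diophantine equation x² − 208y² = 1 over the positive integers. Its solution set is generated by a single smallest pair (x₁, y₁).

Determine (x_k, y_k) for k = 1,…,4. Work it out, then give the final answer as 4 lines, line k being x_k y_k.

649 45
842401 58410
1093435849 75816135
1419278889601 98409284820

√208 → a₀=14, period (2,2,1,2,2,28); ℓ=6 even so k=5
k=0  a_k=14  p_k/q_k = 14/1
k=1  a_k=2  p_k/q_k = 29/2
k=2  a_k=2  p_k/q_k = 72/5
k=3  a_k=1  p_k/q_k = 101/7
k=4  a_k=2  p_k/q_k = 274/19
k=5  a_k=2  p_k/q_k = 649/45
→ (649, 45).  Check: 649²=421201, 208·45²=421200, difference 1.
(649+45√208)^2 = 842401 + 58410√208
(649+45√208)^3 = 1093435849 + 75816135√208
(649+45√208)^4 = 1419278889601 + 98409284820√208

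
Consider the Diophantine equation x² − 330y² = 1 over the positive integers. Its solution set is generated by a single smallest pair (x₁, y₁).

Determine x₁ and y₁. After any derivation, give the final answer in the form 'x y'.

109 6

√330 → a₀=18, period (6,36); ℓ=2 even so k=1
a_0=18:  p_0=18·1+0=18,  q_0=18·0+1=1
a_1=6:  p_1=6·18+1=109,  q_1=6·1+0=6
(x₁, y₁) = (109, 6);  109² − 330·6² = 1 ✓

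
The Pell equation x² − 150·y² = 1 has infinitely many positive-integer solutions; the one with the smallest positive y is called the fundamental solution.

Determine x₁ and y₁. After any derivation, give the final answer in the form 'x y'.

49 4

√150 = [12; 4,24, …], period ℓ=2 (even) → k=1
k=0  a_k=12  p_k/q_k = 12/1
k=1  a_k=4  p_k/q_k = 49/4
(x₁, y₁) = (49, 4);  49² − 150·4² = 1 ✓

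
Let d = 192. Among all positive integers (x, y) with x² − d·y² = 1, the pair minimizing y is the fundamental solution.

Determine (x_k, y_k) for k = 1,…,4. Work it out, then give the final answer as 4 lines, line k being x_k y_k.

[13; 1,5,1,26] for √192; ℓ=4 ⇒ convergent index 3
step 0: (13, 1)  from 13·(1,0) + (0,1)
…
step 2: (83, 6)  from 5·(14,1) + (13,1)
step 3: (97, 7)  from 1·(83,6) + (14,1)
(x₁, y₁) = (97, 7);  97² − 192·7² = 1 ✓
k=2:  x_2 = 97·97+192·7·7 = 18817,  y_2 = 97·7+7·97 = 1358
k=3:  x_3 = 97·18817+192·7·1358 = 3650401,  y_3 = 97·1358+7·18817 = 263445
k=4:  x_4 = 97·3650401+192·7·263445 = 708158977,  y_4 = 97·263445+7·3650401 = 51106972

97 7
18817 1358
3650401 263445
708158977 51106972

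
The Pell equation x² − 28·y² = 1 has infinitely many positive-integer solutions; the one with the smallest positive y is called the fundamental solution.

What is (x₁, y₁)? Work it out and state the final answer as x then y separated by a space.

√28 = [5; 3,2,3,10, …], period ℓ=4 (even) → k=3
step 0: (5, 1)  from 5·(1,0) + (0,1)
step 1: (16, 3)  from 3·(5,1) + (1,0)
step 2: (37, 7)  from 2·(16,3) + (5,1)
step 3: (127, 24)  from 3·(37,7) + (16,3)
→ (127, 24).  Check: 127²=16129, 28·24²=16128, difference 1.

127 24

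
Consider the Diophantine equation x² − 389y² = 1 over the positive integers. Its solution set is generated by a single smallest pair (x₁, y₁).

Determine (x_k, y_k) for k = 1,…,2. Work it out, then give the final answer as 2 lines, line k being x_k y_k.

3287049 166660
21609382256801 1095639172680

√389 = [19; 1,2,1,1,1,1,2,1,38, …], period ℓ=9 (odd) → k=17
i=0: a=19 ⇒ p=19, q=1
…
i=2: a=2 ⇒ p=59, q=3
…
i=4: a=1 ⇒ p=138, q=7
i=5: a=1 ⇒ p=217, q=11
i=6: a=1 ⇒ p=355, q=18
…
i=10: a=1 ⇒ p=50925, q=2582
…
i=13: a=1 ⇒ p=353911, q=17944
i=14: a=1 ⇒ p=556329, q=28207
…
i=16: a=2 ⇒ p=2376809, q=120509
i=17: a=1 ⇒ p=3287049, q=166660
fundamental: x₁=3287049, y₁=166660  (since 10804691128401 − 389·27775555600 = 1)
n=2: (3287049,166660)∘(3287049,166660) = (3287049·3287049+389·166660·166660, 3287049·166660+166660·3287049) = (21609382256801,1095639172680)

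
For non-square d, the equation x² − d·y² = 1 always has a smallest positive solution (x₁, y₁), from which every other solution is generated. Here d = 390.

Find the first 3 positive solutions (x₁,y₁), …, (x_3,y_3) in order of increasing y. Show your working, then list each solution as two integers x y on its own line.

[19; 1,2,1,38] for √390; ℓ=4 ⇒ convergent index 3
a_0=19:  p_0=19·1+0=19,  q_0=19·0+1=1
…
a_2=2:  p_2=2·20+19=59,  q_2=2·1+1=3
a_3=1:  p_3=1·59+20=79,  q_3=1·3+1=4
fundamental: x₁=79, y₁=4  (since 6241 − 390·16 = 1)
(79+4√390)^2 = 12481 + 632√390
(79+4√390)^3 = 1971919 + 99852√390

79 4
12481 632
1971919 99852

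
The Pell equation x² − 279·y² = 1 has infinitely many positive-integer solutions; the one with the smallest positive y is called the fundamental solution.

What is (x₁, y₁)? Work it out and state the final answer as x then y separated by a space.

√279 → a₀=16, period (1,2,2,1,2,2,1,32); ℓ=8 even so k=7
step 0: (16, 1)  from 16·(1,0) + (0,1)
…
step 2: (50, 3)  from 2·(17,1) + (16,1)
step 3: (117, 7)  from 2·(50,3) + (17,1)
…
step 5: (451, 27)  from 2·(167,10) + (117,7)
step 6: (1069, 64)  from 2·(451,27) + (167,10)
step 7: (1520, 91)  from 1·(1069,64) + (451,27)
(x₁, y₁) = (1520, 91);  1520² − 279·91² = 1 ✓

1520 91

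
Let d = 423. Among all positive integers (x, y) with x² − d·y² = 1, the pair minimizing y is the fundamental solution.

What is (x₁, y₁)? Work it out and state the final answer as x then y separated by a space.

√423 = [20; 1,1,3,4,3,1,1,40, …], period ℓ=8 (even) → k=7
a_0=20:  p_0=20·1+0=20,  q_0=20·0+1=1
…
a_6=1:  p_6=1·1995+617=2612,  q_6=1·97+30=127
a_7=1:  p_7=1·2612+1995=4607,  q_7=1·127+97=224
(x₁, y₁) = (4607, 224);  4607² − 423·224² = 1 ✓

4607 224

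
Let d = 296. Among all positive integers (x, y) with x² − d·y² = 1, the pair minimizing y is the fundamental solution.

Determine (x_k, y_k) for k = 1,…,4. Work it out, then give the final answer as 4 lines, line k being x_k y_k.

3699 215
27365201 1590570
202447753299 11767036645
1497708451540801 87052535509140

√296 = [17; 4,1,7,1,4,34, …], period ℓ=6 (even) → k=5
k=0  a_k=17  p_k/q_k = 17/1
k=1  a_k=4  p_k/q_k = 69/4
…
k=4  a_k=1  p_k/q_k = 757/44
k=5  a_k=4  p_k/q_k = 3699/215
fundamental: x₁=3699, y₁=215  (since 13682601 − 296·46225 = 1)
n=2: (3699,215)∘(3699,215) = (3699·3699+296·215·215, 3699·215+215·3699) = (27365201,1590570)
n=3: (27365201,1590570)∘(3699,215) = (3699·27365201+296·215·1590570, 3699·1590570+215·27365201) = (202447753299,11767036645)
n=4: (202447753299,11767036645)∘(3699,215) = (3699·202447753299+296·215·11767036645, 3699·11767036645+215·202447753299) = (1497708451540801,87052535509140)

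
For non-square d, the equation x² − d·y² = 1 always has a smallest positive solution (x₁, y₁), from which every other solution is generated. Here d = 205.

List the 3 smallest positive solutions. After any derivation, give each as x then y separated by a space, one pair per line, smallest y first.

√205 → a₀=14, period (3,6,1,4,1,6,3,28); ℓ=8 even so k=7
i=0: a=14 ⇒ p=14, q=1
…
i=2: a=6 ⇒ p=272, q=19
i=3: a=1 ⇒ p=315, q=22
…
i=5: a=1 ⇒ p=1847, q=129
i=6: a=6 ⇒ p=12614, q=881
i=7: a=3 ⇒ p=39689, q=2772
fundamental: x₁=39689, y₁=2772  (since 1575216721 − 205·7683984 = 1)
(39689+2772√205)^2 = 3150433441 + 220035816√205
(39689+2772√205)^3 = 250075105640009 + 17466002999676√205

39689 2772
3150433441 220035816
250075105640009 17466002999676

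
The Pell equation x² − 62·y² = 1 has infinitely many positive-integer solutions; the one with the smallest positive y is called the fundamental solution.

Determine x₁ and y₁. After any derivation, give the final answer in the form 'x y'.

63 8

d=62: √d = [7; 1,6,1,14] (ℓ=4, even), read p_3/q_3
k=0  a_k=7  p_k/q_k = 7/1
k=1  a_k=1  p_k/q_k = 8/1
k=2  a_k=6  p_k/q_k = 55/7
k=3  a_k=1  p_k/q_k = 63/8
fundamental: x₁=63, y₁=8  (since 3969 − 62·64 = 1)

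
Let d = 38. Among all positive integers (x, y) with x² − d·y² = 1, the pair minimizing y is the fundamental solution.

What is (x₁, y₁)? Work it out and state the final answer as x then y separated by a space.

√38 → a₀=6, period (6,12); ℓ=2 even so k=1
step 0: (6, 1)  from 6·(1,0) + (0,1)
step 1: (37, 6)  from 6·(6,1) + (1,0)
(x₁, y₁) = (37, 6);  37² − 38·6² = 1 ✓

37 6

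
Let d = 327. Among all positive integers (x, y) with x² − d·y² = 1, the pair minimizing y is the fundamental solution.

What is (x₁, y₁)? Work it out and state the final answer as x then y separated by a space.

217 12

d=327: √d = [18; 12,36] (ℓ=2, even), read p_1/q_1
i=0: a=18 ⇒ p=18, q=1
i=1: a=12 ⇒ p=217, q=12
→ (217, 12).  Check: 217²=47089, 327·12²=47088, difference 1.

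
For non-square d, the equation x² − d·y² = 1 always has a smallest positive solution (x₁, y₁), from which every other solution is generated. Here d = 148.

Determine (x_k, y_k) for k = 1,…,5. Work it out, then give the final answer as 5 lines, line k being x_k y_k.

[12; 6,24] for √148; ℓ=2 ⇒ convergent index 1
step 0: (12, 1)  from 12·(1,0) + (0,1)
step 1: (73, 6)  from 6·(12,1) + (1,0)
→ (73, 6).  Check: 73²=5329, 148·6²=5328, difference 1.
n=2: (73,6)∘(73,6) = (73·73+148·6·6, 73·6+6·73) = (10657,876)
n=3: (10657,876)∘(73,6) = (73·10657+148·6·876, 73·876+6·10657) = (1555849,127890)
n=4: (1555849,127890)∘(73,6) = (73·1555849+148·6·127890, 73·127890+6·1555849) = (227143297,18671064)
n=5: (227143297,18671064)∘(73,6) = (73·227143297+148·6·18671064, 73·18671064+6·227143297) = (33161365513,2725847454)

73 6
10657 876
1555849 127890
227143297 18671064
33161365513 2725847454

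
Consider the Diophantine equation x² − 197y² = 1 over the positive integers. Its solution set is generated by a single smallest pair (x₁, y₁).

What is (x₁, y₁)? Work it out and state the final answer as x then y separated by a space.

d=197: √d = [14; 28] (ℓ=1, odd), read p_1/q_1
a_0=14:  p_0=14·1+0=14,  q_0=14·0+1=1
a_1=28:  p_1=28·14+1=393,  q_1=28·1+0=28
(x₁, y₁) = (393, 28);  393² − 197·28² = 1 ✓

393 28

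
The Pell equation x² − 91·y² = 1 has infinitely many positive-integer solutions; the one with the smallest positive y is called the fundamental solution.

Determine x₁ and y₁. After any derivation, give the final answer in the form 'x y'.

√91 → a₀=9, period (1,1,5,1,5,1,1,18); ℓ=8 even so k=7
a_0=9:  p_0=9·1+0=9,  q_0=9·0+1=1
a_1=1:  p_1=1·9+1=10,  q_1=1·1+0=1
a_2=1:  p_2=1·10+9=19,  q_2=1·1+1=2
a_3=5:  p_3=5·19+10=105,  q_3=5·2+1=11
a_4=1:  p_4=1·105+19=124,  q_4=1·11+2=13
a_5=5:  p_5=5·124+105=725,  q_5=5·13+11=76
a_6=1:  p_6=1·725+124=849,  q_6=1·76+13=89
a_7=1:  p_7=1·849+725=1574,  q_7=1·89+76=165
(x₁, y₁) = (1574, 165);  1574² − 91·165² = 1 ✓

1574 165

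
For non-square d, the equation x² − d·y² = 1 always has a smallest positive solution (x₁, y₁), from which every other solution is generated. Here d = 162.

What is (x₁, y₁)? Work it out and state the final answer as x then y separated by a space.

19601 1540

d=162: √d = [12; 1,2,1,2,12,2,1,2,1,24] (ℓ=10, even), read p_9/q_9
step 0: (12, 1)  from 12·(1,0) + (0,1)
step 1: (13, 1)  from 1·(12,1) + (1,0)
step 2: (38, 3)  from 2·(13,1) + (12,1)
…
step 5: (1731, 136)  from 12·(140,11) + (51,4)
…
step 8: (14268, 1121)  from 2·(5333,419) + (3602,283)
step 9: (19601, 1540)  from 1·(14268,1121) + (5333,419)
fundamental: x₁=19601, y₁=1540  (since 384199201 − 162·2371600 = 1)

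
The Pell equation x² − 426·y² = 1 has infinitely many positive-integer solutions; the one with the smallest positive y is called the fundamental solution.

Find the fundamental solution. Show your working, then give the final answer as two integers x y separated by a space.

√426 = [20; 1,1,1,3,2,6,2,3,1,1,1,40, …], period ℓ=12 (even) → k=11
a_0=20:  p_0=20·1+0=20,  q_0=20·0+1=1
a_1=1:  p_1=1·20+1=21,  q_1=1·1+0=1
…
a_5=2:  p_5=2·227+62=516,  q_5=2·11+3=25
…
a_7=2:  p_7=2·3323+516=7162,  q_7=2·161+25=347
…
a_9=1:  p_9=1·24809+7162=31971,  q_9=1·1202+347=1549
a_10=1:  p_10=1·31971+24809=56780,  q_10=1·1549+1202=2751
a_11=1:  p_11=1·56780+31971=88751,  q_11=1·2751+1549=4300
(x₁, y₁) = (88751, 4300);  88751² − 426·4300² = 1 ✓

88751 4300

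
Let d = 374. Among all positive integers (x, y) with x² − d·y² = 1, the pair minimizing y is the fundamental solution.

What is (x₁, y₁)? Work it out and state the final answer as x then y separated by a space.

3365 174

√374 → a₀=19, period (2,1,18,1,2,38); ℓ=6 even so k=5
a_0=19:  p_0=19·1+0=19,  q_0=19·0+1=1
…
a_3=18:  p_3=18·58+39=1083,  q_3=18·3+2=56
a_4=1:  p_4=1·1083+58=1141,  q_4=1·56+3=59
a_5=2:  p_5=2·1141+1083=3365,  q_5=2·59+56=174
→ (3365, 174).  Check: 3365²=11323225, 374·174²=11323224, difference 1.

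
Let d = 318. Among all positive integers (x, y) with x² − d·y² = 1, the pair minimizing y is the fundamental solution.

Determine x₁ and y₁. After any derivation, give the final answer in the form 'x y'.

107 6

d=318: √d = [17; 1,4,1,34] (ℓ=4, even), read p_3/q_3
k=0  a_k=17  p_k/q_k = 17/1
k=1  a_k=1  p_k/q_k = 18/1
k=2  a_k=4  p_k/q_k = 89/5
k=3  a_k=1  p_k/q_k = 107/6
fundamental: x₁=107, y₁=6  (since 11449 − 318·36 = 1)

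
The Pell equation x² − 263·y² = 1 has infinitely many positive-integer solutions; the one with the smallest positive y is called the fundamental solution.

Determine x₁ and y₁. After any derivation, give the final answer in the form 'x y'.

139128 8579

d=263: √d = [16; 4,1,1,1,1,15,1,1,1,1,4,32] (ℓ=12, even), read p_11/q_11
step 0: (16, 1)  from 16·(1,0) + (0,1)
…
step 5: (373, 23)  from 1·(227,14) + (146,9)
step 6: (5822, 359)  from 15·(373,23) + (227,14)
…
step 10: (30229, 1864)  from 1·(18212,1123) + (12017,741)
step 11: (139128, 8579)  from 4·(30229,1864) + (18212,1123)
(x₁, y₁) = (139128, 8579);  139128² − 263·8579² = 1 ✓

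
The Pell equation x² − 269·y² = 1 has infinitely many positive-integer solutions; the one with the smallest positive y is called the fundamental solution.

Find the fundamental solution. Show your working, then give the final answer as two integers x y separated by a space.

[16; 2,2,32] for √269; ℓ=3 ⇒ convergent index 5
step 0: (16, 1)  from 16·(1,0) + (0,1)
step 1: (33, 2)  from 2·(16,1) + (1,0)
…
step 3: (2657, 162)  from 32·(82,5) + (33,2)
step 4: (5396, 329)  from 2·(2657,162) + (82,5)
step 5: (13449, 820)  from 2·(5396,329) + (2657,162)
(x₁, y₁) = (13449, 820);  13449² − 269·820² = 1 ✓

13449 820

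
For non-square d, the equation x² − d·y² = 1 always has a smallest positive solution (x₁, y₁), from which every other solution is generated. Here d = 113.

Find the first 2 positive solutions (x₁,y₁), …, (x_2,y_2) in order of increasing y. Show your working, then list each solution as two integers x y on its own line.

1204353 113296
2900932297217 272896754976

d=113: √d = [10; 1,1,1,2,2,1,1,1,20] (ℓ=9, odd), read p_17/q_17
i=0: a=10 ⇒ p=10, q=1
i=1: a=1 ⇒ p=11, q=1
i=2: a=1 ⇒ p=21, q=2
i=3: a=1 ⇒ p=32, q=3
i=4: a=2 ⇒ p=85, q=8
…
i=7: a=1 ⇒ p=489, q=46
i=8: a=1 ⇒ p=776, q=73
i=9: a=20 ⇒ p=16009, q=1506
i=10: a=1 ⇒ p=16785, q=1579
…
i=12: a=1 ⇒ p=49579, q=4664
i=13: a=2 ⇒ p=131952, q=12413
…
i=15: a=1 ⇒ p=445435, q=41903
i=16: a=1 ⇒ p=758918, q=71393
i=17: a=1 ⇒ p=1204353, q=113296
→ (1204353, 113296).  Check: 1204353²=1450466148609, 113·113296²=1450466148608, difference 1.
(x_2, y_2) = (1204353·1204353 + 113·113296·113296, 1204353·113296 + 113296·1204353) = (2900932297217, 272896754976)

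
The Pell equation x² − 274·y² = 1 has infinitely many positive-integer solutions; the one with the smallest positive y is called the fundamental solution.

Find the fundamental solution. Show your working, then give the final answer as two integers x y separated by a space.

3959299 239190

d=274: √d = [16; 1,1,4,4,1,1,32] (ℓ=7, odd), read p_13/q_13
a_0=16:  p_0=16·1+0=16,  q_0=16·0+1=1
a_1=1:  p_1=1·16+1=17,  q_1=1·1+0=1
a_2=1:  p_2=1·17+16=33,  q_2=1·1+1=2
a_3=4:  p_3=4·33+17=149,  q_3=4·2+1=9
a_4=4:  p_4=4·149+33=629,  q_4=4·9+2=38
…
a_7=32:  p_7=32·1407+778=45802,  q_7=32·85+47=2767
…
a_9=1:  p_9=1·47209+45802=93011,  q_9=1·2852+2767=5619
a_10=4:  p_10=4·93011+47209=419253,  q_10=4·5619+2852=25328
…
a_12=1:  p_12=1·1770023+419253=2189276,  q_12=1·106931+25328=132259
a_13=1:  p_13=1·2189276+1770023=3959299,  q_13=1·132259+106931=239190
(x₁, y₁) = (3959299, 239190);  3959299² − 274·239190² = 1 ✓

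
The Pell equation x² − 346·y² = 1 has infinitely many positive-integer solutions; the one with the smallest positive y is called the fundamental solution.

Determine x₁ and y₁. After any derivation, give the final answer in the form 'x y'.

√346 = [18; 1,1,1,1,36, …], period ℓ=5 (odd) → k=9
step 0: (18, 1)  from 18·(1,0) + (0,1)
step 1: (19, 1)  from 1·(18,1) + (1,0)
…
step 4: (93, 5)  from 1·(56,3) + (37,2)
step 5: (3404, 183)  from 36·(93,5) + (56,3)
…
step 8: (10398, 559)  from 1·(6901,371) + (3497,188)
step 9: (17299, 930)  from 1·(10398,559) + (6901,371)
(x₁, y₁) = (17299, 930);  17299² − 346·930² = 1 ✓

17299 930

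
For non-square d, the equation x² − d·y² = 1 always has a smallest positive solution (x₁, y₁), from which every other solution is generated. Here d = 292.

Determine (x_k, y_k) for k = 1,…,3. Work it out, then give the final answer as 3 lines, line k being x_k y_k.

d=292: √d = [17; 11,2,1,3,8,3,1,2,11,34] (ℓ=10, even), read p_9/q_9
i=0: a=17 ⇒ p=17, q=1
i=1: a=11 ⇒ p=188, q=11
…
i=3: a=1 ⇒ p=581, q=34
…
i=5: a=8 ⇒ p=17669, q=1034
i=6: a=3 ⇒ p=55143, q=3227
…
i=8: a=2 ⇒ p=200767, q=11749
i=9: a=11 ⇒ p=2281249, q=133500
fundamental: x₁=2281249, y₁=133500  (since 5204097000001 − 292·17822250000 = 1)
(x_2, y_2) = (2281249·2281249 + 292·133500·133500, 2281249·133500 + 133500·2281249) = (10408194000001, 609093483000)
(x_3, y_3) = (2281249·10408194000001 + 292·133500·609093483000, 2281249·609093483000 + 133500·10408194000001) = (47487364308614281249, 2778987798000400500)

2281249 133500
10408194000001 609093483000
47487364308614281249 2778987798000400500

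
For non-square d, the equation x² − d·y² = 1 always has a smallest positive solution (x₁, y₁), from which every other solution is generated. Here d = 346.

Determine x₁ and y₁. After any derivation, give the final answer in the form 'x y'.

17299 930

d=346: √d = [18; 1,1,1,1,36] (ℓ=5, odd), read p_9/q_9
a_0=18:  p_0=18·1+0=18,  q_0=18·0+1=1
a_1=1:  p_1=1·18+1=19,  q_1=1·1+0=1
a_2=1:  p_2=1·19+18=37,  q_2=1·1+1=2
…
a_7=1:  p_7=1·3497+3404=6901,  q_7=1·188+183=371
a_8=1:  p_8=1·6901+3497=10398,  q_8=1·371+188=559
a_9=1:  p_9=1·10398+6901=17299,  q_9=1·559+371=930
→ (17299, 930).  Check: 17299²=299255401, 346·930²=299255400, difference 1.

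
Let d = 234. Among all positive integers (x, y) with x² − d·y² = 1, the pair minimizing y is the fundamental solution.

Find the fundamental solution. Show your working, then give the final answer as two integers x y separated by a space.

5201 340

√234 → a₀=15, period (3,2,1,2,1,2,3,30); ℓ=8 even so k=7
k=0  a_k=15  p_k/q_k = 15/1
k=1  a_k=3  p_k/q_k = 46/3
k=2  a_k=2  p_k/q_k = 107/7
k=3  a_k=1  p_k/q_k = 153/10
k=4  a_k=2  p_k/q_k = 413/27
k=5  a_k=1  p_k/q_k = 566/37
k=6  a_k=2  p_k/q_k = 1545/101
k=7  a_k=3  p_k/q_k = 5201/340
→ (5201, 340).  Check: 5201²=27050401, 234·340²=27050400, difference 1.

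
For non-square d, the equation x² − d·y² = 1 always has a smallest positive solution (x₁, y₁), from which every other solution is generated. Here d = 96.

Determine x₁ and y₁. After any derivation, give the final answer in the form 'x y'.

√96 → a₀=9, period (1,3,1,18); ℓ=4 even so k=3
a_0=9:  p_0=9·1+0=9,  q_0=9·0+1=1
…
a_2=3:  p_2=3·10+9=39,  q_2=3·1+1=4
a_3=1:  p_3=1·39+10=49,  q_3=1·4+1=5
→ (49, 5).  Check: 49²=2401, 96·5²=2400, difference 1.

49 5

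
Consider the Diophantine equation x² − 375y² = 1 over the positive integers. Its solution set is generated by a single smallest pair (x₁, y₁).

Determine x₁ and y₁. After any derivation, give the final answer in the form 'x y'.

√375 = [19; 2,1,2,1,5,1,2,1,2,38, …], period ℓ=10 (even) → k=9
a_0=19:  p_0=19·1+0=19,  q_0=19·0+1=1
…
a_2=1:  p_2=1·39+19=58,  q_2=1·2+1=3
…
a_5=5:  p_5=5·213+155=1220,  q_5=5·11+8=63
…
a_7=2:  p_7=2·1433+1220=4086,  q_7=2·74+63=211
a_8=1:  p_8=1·4086+1433=5519,  q_8=1·211+74=285
a_9=2:  p_9=2·5519+4086=15124,  q_9=2·285+211=781
fundamental: x₁=15124, y₁=781  (since 228735376 − 375·609961 = 1)

15124 781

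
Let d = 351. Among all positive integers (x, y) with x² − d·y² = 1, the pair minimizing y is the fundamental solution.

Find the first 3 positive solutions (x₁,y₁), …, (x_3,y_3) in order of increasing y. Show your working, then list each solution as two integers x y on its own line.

[18; 1,2,1,3,2,2,2,3,1,2,1,36] for √351; ℓ=12 ⇒ convergent index 11
k=0  a_k=18  p_k/q_k = 18/1
k=1  a_k=1  p_k/q_k = 19/1
…
k=4  a_k=3  p_k/q_k = 281/15
…
k=7  a_k=2  p_k/q_k = 3747/200
k=8  a_k=3  p_k/q_k = 12796/683
…
k=10  a_k=2  p_k/q_k = 45882/2449
k=11  a_k=1  p_k/q_k = 62425/3332
→ (62425, 3332).  Check: 62425²=3896880625, 351·3332²=3896880624, difference 1.
n=2: (62425,3332)∘(62425,3332) = (62425·62425+351·3332·3332, 62425·3332+3332·62425) = (7793761249,416000200)
n=3: (7793761249,416000200)∘(62425,3332) = (62425·7793761249+351·3332·416000200, 62425·416000200+3332·7793761249) = (973051091875225,51937624966668)

62425 3332
7793761249 416000200
973051091875225 51937624966668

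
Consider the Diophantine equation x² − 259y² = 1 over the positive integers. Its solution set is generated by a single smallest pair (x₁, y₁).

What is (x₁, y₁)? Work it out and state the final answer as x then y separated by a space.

√259 → a₀=16, period (10,1,2,3,4,3,2,1,10,32); ℓ=10 even so k=9
k=0  a_k=16  p_k/q_k = 16/1
…
k=5  a_k=4  p_k/q_k = 7403/460
k=6  a_k=3  p_k/q_k = 23931/1487
…
k=8  a_k=1  p_k/q_k = 79196/4921
k=9  a_k=10  p_k/q_k = 847225/52644
→ (847225, 52644).  Check: 847225²=717790200625, 259·52644²=717790200624, difference 1.

847225 52644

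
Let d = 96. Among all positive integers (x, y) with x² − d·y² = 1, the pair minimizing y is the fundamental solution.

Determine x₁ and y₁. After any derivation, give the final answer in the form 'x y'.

[9; 1,3,1,18] for √96; ℓ=4 ⇒ convergent index 3
i=0: a=9 ⇒ p=9, q=1
…
i=2: a=3 ⇒ p=39, q=4
i=3: a=1 ⇒ p=49, q=5
→ (49, 5).  Check: 49²=2401, 96·5²=2400, difference 1.

49 5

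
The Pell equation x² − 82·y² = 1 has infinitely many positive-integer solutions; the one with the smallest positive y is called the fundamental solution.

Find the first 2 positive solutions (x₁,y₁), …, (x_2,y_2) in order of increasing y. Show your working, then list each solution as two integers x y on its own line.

163 18
53137 5868

d=82: √d = [9; 18] (ℓ=1, odd), read p_1/q_1
k=0  a_k=9  p_k/q_k = 9/1
k=1  a_k=18  p_k/q_k = 163/18
→ (163, 18).  Check: 163²=26569, 82·18²=26568, difference 1.
(x_2, y_2) = (163·163 + 82·18·18, 163·18 + 18·163) = (53137, 5868)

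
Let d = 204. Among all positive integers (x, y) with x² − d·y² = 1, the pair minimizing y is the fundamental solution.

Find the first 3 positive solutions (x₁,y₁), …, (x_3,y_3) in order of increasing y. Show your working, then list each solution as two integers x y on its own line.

√204 → a₀=14, period (3,1,1,6,1,1,3,28); ℓ=8 even so k=7
step 0: (14, 1)  from 14·(1,0) + (0,1)
step 1: (43, 3)  from 3·(14,1) + (1,0)
…
step 3: (100, 7)  from 1·(57,4) + (43,3)
step 4: (657, 46)  from 6·(100,7) + (57,4)
step 5: (757, 53)  from 1·(657,46) + (100,7)
step 6: (1414, 99)  from 1·(757,53) + (657,46)
step 7: (4999, 350)  from 3·(1414,99) + (757,53)
→ (4999, 350).  Check: 4999²=24990001, 204·350²=24990000, difference 1.
k=2:  x_2 = 4999·4999+204·350·350 = 49980001,  y_2 = 4999·350+350·4999 = 3499300
k=3:  x_3 = 4999·49980001+204·350·3499300 = 499700044999,  y_3 = 4999·3499300+350·49980001 = 34986001050

4999 350
49980001 3499300
499700044999 34986001050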